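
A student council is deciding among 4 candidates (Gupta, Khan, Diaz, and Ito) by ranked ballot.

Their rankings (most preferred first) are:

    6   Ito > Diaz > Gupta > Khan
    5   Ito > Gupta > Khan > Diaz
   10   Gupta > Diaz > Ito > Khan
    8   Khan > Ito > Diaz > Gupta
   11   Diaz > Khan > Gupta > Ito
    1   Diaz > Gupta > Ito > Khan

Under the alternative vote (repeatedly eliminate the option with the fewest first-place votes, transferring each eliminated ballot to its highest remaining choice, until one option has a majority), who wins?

Round 1: Diaz 12, Ito 11, Gupta 10, Khan 8. Khan has the fewest and is eliminated.
Round 2: Ito 19, Diaz 12, Gupta 10. Gupta has the fewest and is eliminated.
Round 3: Diaz 22, Ito 19. Diaz has a majority.

Diaz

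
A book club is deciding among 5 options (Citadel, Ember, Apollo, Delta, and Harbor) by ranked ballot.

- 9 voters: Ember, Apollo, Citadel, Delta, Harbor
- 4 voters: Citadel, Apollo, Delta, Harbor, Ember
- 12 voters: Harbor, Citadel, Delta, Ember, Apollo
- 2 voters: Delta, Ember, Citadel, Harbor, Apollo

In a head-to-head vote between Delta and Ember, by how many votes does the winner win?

Ballots ranking Delta above Ember: 4+12+2 = 18.
Ballots ranking Ember above Delta: 9.
Delta wins 18–9, a margin of 9.

9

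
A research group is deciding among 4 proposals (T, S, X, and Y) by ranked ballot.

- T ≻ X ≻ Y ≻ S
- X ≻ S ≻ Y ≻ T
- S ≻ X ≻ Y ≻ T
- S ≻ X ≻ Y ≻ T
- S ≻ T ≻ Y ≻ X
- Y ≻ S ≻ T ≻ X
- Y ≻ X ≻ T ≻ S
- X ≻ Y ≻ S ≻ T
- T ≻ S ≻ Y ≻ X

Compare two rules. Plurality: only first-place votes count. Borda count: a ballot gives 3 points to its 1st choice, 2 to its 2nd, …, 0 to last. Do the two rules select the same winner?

Plurality first-place counts: T 2, S 3, X 2, Y 2 → S.
Borda totals: T 10, S 16, X 14, Y 14 → S.
The two rules agree on S.

Yes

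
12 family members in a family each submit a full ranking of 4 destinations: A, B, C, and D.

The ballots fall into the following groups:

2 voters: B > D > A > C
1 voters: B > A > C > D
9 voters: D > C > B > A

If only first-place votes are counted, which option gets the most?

First-place vote totals:
  A: 0
  B: 3
  C: 0
  D: 9
D has the most first-place votes.

D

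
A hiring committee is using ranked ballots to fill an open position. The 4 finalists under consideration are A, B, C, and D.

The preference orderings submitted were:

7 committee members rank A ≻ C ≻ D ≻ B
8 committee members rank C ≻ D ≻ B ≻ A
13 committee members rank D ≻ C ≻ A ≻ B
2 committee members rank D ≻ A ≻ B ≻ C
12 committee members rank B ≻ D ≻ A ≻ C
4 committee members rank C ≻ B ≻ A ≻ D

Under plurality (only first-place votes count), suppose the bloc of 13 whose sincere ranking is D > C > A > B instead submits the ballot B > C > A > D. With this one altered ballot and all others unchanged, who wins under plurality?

First-place totals with the altered ballot: A 7, B 25, C 12, D 2.
The switch changes the winner from D to B.

B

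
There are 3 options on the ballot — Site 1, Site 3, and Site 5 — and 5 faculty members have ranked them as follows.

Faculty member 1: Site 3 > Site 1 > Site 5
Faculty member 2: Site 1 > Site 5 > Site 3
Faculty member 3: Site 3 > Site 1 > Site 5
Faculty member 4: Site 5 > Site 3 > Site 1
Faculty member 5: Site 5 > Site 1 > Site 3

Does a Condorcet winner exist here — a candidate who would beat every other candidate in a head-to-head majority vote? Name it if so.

Head-to-head results (5 voters total):
Site 1 vs Site 3: Site 3 wins 3–2.
Site 1 vs Site 5: Site 1 wins 3–2.
Site 3 vs Site 5: Site 5 wins 3–2.
No candidate beats all others: Site 1 beats Site 5 beats Site 3 beats Site 1, a majority cycle.

None — there is no Condorcet winner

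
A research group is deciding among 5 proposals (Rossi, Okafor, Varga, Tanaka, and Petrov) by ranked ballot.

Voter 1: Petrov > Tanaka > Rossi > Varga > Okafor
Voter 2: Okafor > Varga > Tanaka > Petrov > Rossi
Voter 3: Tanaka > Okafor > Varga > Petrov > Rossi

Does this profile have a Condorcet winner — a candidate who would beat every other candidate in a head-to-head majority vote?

Yes

Head-to-head results (3 voters total):
Rossi vs Okafor: Okafor wins 2–1.
Rossi vs Varga: Varga wins 2–1.
Rossi vs Tanaka: Tanaka wins 3–0.
Rossi vs Petrov: Petrov wins 3–0.
Okafor vs Varga: Okafor wins 2–1.
Okafor vs Tanaka: Tanaka wins 2–1.
Okafor vs Petrov: Okafor wins 2–1.
Varga vs Tanaka: Tanaka wins 2–1.
Varga vs Petrov: Varga wins 2–1.
Tanaka vs Petrov: Tanaka wins 2–1.
Tanaka beats each rival — Rossi (3–0), Okafor (2–1), Varga (2–1), Petrov (2–1) — so Tanaka is the Condorcet winner.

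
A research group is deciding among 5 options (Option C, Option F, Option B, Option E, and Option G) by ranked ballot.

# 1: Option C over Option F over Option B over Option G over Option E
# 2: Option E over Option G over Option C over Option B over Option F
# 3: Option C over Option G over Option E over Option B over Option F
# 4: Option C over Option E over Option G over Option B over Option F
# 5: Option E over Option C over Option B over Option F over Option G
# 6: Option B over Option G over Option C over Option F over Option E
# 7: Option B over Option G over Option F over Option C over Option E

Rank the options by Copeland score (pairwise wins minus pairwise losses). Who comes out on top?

Option C

Pairwise results:
  Option C vs Option F: Option C wins 6–1.
  Option C vs Option B: Option C wins 5–2.
  Option C vs Option E: Option C wins 5–2.
  Option C vs Option G: Option C wins 4–3.
  Option F vs Option B: Option B wins 6–1.
  Option F vs Option E: Option E wins 4–3.
  Option F vs Option G: Option G wins 5–2.
  Option B vs Option E: Option E wins 4–3.
  Option B vs Option G: Option B wins 4–3.
  Option E vs Option G: Option G wins 4–3.
Copeland scores (wins − losses):
  Option C: 4 − 0 = 4
  Option F: 0 − 4 = -4
  Option B: 2 − 2 = 0
  Option E: 2 − 2 = 0
  Option G: 2 − 2 = 0
Option C has the best Copeland score.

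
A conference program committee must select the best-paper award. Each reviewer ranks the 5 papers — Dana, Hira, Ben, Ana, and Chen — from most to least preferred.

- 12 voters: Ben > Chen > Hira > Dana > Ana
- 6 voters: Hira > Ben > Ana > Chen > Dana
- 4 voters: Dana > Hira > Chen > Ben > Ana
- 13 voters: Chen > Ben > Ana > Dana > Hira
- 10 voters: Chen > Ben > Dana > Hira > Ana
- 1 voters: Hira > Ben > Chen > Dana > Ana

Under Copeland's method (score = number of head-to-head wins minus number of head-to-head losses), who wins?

Pairwise results:
  Dana vs Hira: Dana wins 27–19.
  Dana vs Ben: Ben wins 42–4.
  Dana vs Ana: Dana wins 27–19.
  Dana vs Chen: Chen wins 42–4.
  Hira vs Ben: Ben wins 35–11.
  Hira vs Ana: Hira wins 33–13.
  Hira vs Chen: Chen wins 35–11.
  Ben vs Ana: Ben wins 46–0.
  Ben vs Chen: Chen wins 27–19.
  Ana vs Chen: Chen wins 40–6.
Copeland scores (wins − losses):
  Dana: 2 − 2 = 0
  Hira: 1 − 3 = -2
  Ben: 3 − 1 = 2
  Ana: 0 − 4 = -4
  Chen: 4 − 0 = 4
Chen has the best Copeland score.

Chen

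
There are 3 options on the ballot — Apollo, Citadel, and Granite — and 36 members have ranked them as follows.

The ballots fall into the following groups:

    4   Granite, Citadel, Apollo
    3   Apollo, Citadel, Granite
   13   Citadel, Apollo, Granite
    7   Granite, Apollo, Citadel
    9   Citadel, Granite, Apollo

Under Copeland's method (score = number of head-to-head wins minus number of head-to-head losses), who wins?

Citadel

Pairwise results:
  Apollo vs Citadel: Citadel wins 26–10.
  Apollo vs Granite: Granite wins 20–16.
  Citadel vs Granite: Citadel wins 25–11.
Copeland scores (wins − losses):
  Apollo: 0 − 2 = -2
  Citadel: 2 − 0 = 2
  Granite: 1 − 1 = 0
Citadel has the best Copeland score.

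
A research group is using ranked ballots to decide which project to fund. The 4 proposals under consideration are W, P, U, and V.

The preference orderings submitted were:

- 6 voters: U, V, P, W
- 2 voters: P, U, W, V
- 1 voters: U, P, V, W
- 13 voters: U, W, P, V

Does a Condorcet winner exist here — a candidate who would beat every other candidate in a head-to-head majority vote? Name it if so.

U

Head-to-head results (22 voters total):
W vs P: W wins 13–9.
W vs U: U wins 22–0.
W vs V: W wins 15–7.
P vs U: U wins 20–2.
P vs V: P wins 16–6.
U vs V: U wins 22–0.
U beats each rival — W (22–0), P (20–2), V (22–0) — so U is the Condorcet winner.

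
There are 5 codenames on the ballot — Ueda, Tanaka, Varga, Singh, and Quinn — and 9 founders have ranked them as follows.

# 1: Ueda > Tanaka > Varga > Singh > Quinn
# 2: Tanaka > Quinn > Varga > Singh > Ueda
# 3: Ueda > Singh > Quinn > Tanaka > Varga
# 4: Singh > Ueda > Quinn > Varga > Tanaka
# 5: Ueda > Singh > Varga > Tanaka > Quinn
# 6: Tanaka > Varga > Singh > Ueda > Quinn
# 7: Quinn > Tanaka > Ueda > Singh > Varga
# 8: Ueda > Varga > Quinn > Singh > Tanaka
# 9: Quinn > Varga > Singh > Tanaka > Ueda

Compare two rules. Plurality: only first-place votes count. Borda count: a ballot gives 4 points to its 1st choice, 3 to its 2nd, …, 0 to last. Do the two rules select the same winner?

Plurality first-place counts: Ueda 4, Tanaka 2, Varga 0, Singh 1, Quinn 2 → Ueda.
Borda totals: Ueda 22, Tanaka 17, Varga 16, Singh 18, Quinn 17 → Ueda.
The two rules agree on Ueda.

Yes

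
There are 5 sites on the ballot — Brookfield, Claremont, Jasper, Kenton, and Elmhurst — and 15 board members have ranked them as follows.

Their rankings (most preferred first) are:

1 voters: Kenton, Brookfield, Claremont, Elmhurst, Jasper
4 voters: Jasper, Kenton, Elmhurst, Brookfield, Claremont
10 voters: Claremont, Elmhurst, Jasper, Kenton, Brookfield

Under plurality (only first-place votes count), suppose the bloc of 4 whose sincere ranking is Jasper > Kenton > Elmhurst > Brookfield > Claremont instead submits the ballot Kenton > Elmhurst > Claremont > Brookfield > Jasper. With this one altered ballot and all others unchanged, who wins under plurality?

Claremont

First-place totals with the altered ballot: Brookfield 0, Claremont 10, Jasper 0, Kenton 5, Elmhurst 0.
The winner is unchanged: still Claremont.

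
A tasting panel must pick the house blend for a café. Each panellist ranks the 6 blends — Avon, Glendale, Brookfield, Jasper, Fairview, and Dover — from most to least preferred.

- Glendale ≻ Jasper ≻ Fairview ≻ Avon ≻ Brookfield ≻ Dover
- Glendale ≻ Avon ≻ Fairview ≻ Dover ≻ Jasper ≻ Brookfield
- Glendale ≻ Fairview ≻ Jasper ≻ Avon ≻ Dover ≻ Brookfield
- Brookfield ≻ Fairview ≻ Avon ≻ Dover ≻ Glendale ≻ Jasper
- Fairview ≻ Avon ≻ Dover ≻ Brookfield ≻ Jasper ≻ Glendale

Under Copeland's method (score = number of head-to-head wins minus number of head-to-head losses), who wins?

Glendale

Pairwise results:
  Avon vs Glendale: Glendale wins 3–2.
  Avon vs Brookfield: Avon wins 4–1.
  Avon vs Jasper: Avon wins 3–2.
  Avon vs Fairview: Fairview wins 4–1.
  Avon vs Dover: Avon wins 5–0.
  Glendale vs Brookfield: Glendale wins 3–2.
  Glendale vs Jasper: Glendale wins 4–1.
  Glendale vs Fairview: Glendale wins 3–2.
  Glendale vs Dover: Glendale wins 3–2.
  Brookfield vs Jasper: Jasper wins 3–2.
  Brookfield vs Fairview: Fairview wins 4–1.
  Brookfield vs Dover: Dover wins 3–2.
  Jasper vs Fairview: Fairview wins 4–1.
  Jasper vs Dover: Dover wins 3–2.
  Fairview vs Dover: Fairview wins 5–0.
Copeland scores (wins − losses):
  Avon: 3 − 2 = 1
  Glendale: 5 − 0 = 5
  Brookfield: 0 − 5 = -5
  Jasper: 1 − 4 = -3
  Fairview: 4 − 1 = 3
  Dover: 2 − 3 = -1
Glendale has the best Copeland score.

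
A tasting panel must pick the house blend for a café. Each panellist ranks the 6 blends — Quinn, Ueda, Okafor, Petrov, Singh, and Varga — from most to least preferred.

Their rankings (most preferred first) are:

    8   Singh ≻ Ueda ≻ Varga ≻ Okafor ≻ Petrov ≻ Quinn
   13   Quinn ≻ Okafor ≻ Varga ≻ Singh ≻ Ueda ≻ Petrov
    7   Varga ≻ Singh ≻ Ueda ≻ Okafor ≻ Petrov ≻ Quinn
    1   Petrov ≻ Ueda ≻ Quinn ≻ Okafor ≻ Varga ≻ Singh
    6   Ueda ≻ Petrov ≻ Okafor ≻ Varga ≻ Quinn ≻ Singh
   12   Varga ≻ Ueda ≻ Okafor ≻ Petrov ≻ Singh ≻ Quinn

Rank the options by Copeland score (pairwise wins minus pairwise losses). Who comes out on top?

Pairwise results:
  Quinn vs Ueda: Ueda wins 34–13.
  Quinn vs Okafor: Okafor wins 33–14.
  Quinn vs Petrov: Petrov wins 34–13.
  Quinn vs Singh: Singh wins 27–20.
  Quinn vs Varga: Varga wins 33–14.
  Ueda vs Okafor: Ueda wins 34–13.
  Ueda vs Petrov: Ueda wins 46–1.
  Ueda vs Singh: Singh wins 28–19.
  Ueda vs Varga: Varga wins 32–15.
  Okafor vs Petrov: Okafor wins 40–7.
  Okafor vs Singh: Okafor wins 32–15.
  Okafor vs Varga: Varga wins 27–20.
  Petrov vs Singh: Singh wins 28–19.
  Petrov vs Varga: Varga wins 40–7.
  Singh vs Varga: Varga wins 39–8.
Copeland scores (wins − losses):
  Quinn: 0 − 5 = -5
  Ueda: 3 − 2 = 1
  Okafor: 3 − 2 = 1
  Petrov: 1 − 4 = -3
  Singh: 3 − 2 = 1
  Varga: 5 − 0 = 5
Varga has the best Copeland score.

Varga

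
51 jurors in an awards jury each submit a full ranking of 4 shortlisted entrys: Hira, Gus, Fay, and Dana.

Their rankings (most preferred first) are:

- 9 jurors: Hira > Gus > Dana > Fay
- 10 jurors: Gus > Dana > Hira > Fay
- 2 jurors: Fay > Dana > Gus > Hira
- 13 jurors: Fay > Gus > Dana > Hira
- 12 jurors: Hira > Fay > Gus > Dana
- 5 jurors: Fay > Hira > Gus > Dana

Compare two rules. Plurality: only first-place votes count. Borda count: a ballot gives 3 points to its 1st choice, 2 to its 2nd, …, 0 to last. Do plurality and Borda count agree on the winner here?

No

Plurality first-place counts: Hira 21, Gus 10, Fay 20, Dana 0 → Hira.
Borda totals: Hira 83, Gus 93, Fay 84, Dana 46 → Gus.
The two rules disagree: plurality picks Hira, Borda picks Gus.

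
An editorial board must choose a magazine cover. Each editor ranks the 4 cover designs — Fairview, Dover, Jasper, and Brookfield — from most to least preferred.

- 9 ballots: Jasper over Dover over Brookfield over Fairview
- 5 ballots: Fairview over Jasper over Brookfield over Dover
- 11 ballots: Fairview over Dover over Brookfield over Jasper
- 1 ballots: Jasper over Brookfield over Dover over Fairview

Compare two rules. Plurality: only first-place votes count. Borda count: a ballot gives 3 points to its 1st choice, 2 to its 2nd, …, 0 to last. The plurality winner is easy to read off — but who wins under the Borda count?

Plurality first-place counts: Fairview 16, Dover 0, Jasper 10, Brookfield 0 → Fairview.
Borda totals: Fairview 48, Dover 41, Jasper 40, Brookfield 27 → Fairview.

Fairview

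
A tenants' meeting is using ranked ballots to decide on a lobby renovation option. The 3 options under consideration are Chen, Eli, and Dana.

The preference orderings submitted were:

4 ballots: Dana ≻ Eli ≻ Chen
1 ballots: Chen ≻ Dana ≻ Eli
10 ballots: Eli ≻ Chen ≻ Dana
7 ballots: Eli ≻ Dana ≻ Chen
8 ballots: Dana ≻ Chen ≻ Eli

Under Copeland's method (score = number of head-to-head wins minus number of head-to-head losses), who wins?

Pairwise results:
  Chen vs Eli: Eli wins 21–9.
  Chen vs Dana: Dana wins 19–11.
  Eli vs Dana: Eli wins 17–13.
Copeland scores (wins − losses):
  Chen: 0 − 2 = -2
  Eli: 2 − 0 = 2
  Dana: 1 − 1 = 0
Eli has the best Copeland score.

Eli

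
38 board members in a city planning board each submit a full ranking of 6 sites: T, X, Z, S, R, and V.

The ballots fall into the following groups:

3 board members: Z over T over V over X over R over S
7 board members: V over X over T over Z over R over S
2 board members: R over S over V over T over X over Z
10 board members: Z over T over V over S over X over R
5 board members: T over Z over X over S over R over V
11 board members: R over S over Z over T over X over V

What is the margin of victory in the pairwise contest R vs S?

Ballots ranking R above S: 3+7+2+11 = 23.
Ballots ranking S above R: 10+5 = 15.
R wins 23–15, a margin of 8.

8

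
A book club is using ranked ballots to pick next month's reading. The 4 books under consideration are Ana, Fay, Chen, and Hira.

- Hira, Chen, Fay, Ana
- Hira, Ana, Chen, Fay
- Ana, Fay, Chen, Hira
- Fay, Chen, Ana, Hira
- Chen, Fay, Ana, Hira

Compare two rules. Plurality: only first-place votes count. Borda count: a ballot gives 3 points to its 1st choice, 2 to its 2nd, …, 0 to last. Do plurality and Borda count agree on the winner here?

Plurality first-place counts: Ana 1, Fay 1, Chen 1, Hira 2 → Hira.
Borda totals: Ana 7, Fay 8, Chen 9, Hira 6 → Chen.
The two rules disagree: plurality picks Hira, Borda picks Chen.

No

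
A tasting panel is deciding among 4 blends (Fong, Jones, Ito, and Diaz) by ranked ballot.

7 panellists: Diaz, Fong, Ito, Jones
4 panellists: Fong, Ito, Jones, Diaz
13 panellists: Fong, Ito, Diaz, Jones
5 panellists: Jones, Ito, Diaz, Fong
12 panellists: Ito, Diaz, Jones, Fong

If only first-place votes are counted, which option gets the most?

Fong

First-place vote totals:
  Fong: 17
  Jones: 5
  Ito: 12
  Diaz: 7
Fong has the most first-place votes.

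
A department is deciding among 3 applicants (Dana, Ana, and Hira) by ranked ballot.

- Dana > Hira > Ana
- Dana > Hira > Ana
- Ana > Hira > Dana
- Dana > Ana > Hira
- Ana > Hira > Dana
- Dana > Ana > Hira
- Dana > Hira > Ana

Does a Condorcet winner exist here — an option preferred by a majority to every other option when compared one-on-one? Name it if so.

Head-to-head results (7 voters total):
Dana vs Ana: Dana wins 5–2.
Dana vs Hira: Dana wins 5–2.
Ana vs Hira: Ana wins 4–3.
Dana beats each rival — Ana (5–2), Hira (5–2) — so Dana is the Condorcet winner.

Dana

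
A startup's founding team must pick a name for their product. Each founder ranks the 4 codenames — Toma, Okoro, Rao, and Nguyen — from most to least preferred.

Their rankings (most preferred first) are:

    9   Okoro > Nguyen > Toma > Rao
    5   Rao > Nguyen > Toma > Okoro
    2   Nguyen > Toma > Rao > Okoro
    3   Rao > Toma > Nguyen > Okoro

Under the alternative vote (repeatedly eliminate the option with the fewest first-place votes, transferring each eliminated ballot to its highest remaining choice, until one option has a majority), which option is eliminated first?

Round 1: Okoro 9, Rao 8, Nguyen 2, Toma 0. Toma has the fewest and is eliminated.
Round 2: Okoro 9, Rao 8, Nguyen 2. Nguyen has the fewest and is eliminated.
Round 3: Rao 10, Okoro 9. Rao has a majority.

Toma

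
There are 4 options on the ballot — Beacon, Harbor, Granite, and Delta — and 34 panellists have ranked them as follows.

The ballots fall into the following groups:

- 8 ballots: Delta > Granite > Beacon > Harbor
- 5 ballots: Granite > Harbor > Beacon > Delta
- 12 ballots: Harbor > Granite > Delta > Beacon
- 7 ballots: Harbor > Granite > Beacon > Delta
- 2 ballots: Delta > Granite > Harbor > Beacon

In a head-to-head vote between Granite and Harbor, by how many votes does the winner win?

4

Ballots ranking Granite above Harbor: 8+5+2 = 15.
Ballots ranking Harbor above Granite: 12+7 = 19.
Harbor wins 19–15, a margin of 4.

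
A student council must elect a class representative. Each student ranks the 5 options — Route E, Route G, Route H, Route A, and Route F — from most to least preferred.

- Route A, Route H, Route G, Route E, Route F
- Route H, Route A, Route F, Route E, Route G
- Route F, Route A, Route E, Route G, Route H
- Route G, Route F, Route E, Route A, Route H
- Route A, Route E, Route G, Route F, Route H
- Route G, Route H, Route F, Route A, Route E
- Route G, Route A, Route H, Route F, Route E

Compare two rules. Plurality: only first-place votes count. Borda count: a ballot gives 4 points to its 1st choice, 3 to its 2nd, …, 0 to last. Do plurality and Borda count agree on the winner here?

Plurality first-place counts: Route E 0, Route G 3, Route H 1, Route A 2, Route F 1 → Route G.
Borda totals: Route E 9, Route G 17, Route H 12, Route A 19, Route F 13 → Route A.
The two rules disagree: plurality picks Route G, Borda picks Route A.

No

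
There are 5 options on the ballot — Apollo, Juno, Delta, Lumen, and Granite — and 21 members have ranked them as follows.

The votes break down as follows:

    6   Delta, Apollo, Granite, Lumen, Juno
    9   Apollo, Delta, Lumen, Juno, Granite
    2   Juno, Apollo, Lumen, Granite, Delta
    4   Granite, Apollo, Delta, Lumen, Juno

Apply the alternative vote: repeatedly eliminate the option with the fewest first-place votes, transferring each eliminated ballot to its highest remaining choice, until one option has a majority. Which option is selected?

Round 1: Apollo 9, Delta 6, Granite 4, Juno 2, Lumen 0. Lumen has the fewest and is eliminated.
Round 2: Apollo 9, Delta 6, Granite 4, Juno 2. Juno has the fewest and is eliminated.
Round 3: Apollo 11, Delta 6, Granite 4. Apollo has a majority.

Apollo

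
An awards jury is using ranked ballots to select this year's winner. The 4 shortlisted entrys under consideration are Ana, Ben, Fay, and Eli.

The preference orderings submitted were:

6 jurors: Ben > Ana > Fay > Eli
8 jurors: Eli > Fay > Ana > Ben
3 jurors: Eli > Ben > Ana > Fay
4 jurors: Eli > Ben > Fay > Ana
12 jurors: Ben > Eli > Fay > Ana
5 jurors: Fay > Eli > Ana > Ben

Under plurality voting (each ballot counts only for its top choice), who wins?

First-place vote totals:
  Ana: 0
  Ben: 18
  Fay: 5
  Eli: 15
Ben has the most first-place votes.

Ben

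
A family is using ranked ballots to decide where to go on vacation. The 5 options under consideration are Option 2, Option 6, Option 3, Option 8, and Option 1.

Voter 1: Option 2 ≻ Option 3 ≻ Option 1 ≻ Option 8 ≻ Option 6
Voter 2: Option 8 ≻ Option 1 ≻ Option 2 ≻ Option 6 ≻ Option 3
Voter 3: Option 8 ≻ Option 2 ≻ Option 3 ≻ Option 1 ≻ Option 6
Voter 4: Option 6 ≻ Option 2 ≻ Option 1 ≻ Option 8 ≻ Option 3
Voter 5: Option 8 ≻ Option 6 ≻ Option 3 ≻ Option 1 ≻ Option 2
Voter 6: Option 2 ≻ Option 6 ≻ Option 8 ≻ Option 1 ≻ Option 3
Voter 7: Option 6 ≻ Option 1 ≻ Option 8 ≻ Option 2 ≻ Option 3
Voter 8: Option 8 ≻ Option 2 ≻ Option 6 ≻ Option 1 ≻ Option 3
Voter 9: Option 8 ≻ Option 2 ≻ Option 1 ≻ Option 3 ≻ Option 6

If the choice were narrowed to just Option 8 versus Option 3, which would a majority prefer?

Ballots ranking Option 8 above Option 3: 8.
Ballots ranking Option 3 above Option 8: 1.
Option 8 wins the head-to-head, 8–1.

Option 8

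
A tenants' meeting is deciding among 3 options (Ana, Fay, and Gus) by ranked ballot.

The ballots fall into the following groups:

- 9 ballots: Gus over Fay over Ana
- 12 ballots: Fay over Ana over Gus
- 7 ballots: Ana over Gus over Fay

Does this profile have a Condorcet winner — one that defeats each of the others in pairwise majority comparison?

No

Head-to-head results (28 voters total):
Ana vs Fay: Fay wins 21–7.
Ana vs Gus: Ana wins 19–9.
Fay vs Gus: Gus wins 16–12.
No candidate beats all others: Ana beats Gus beats Fay beats Ana, a majority cycle.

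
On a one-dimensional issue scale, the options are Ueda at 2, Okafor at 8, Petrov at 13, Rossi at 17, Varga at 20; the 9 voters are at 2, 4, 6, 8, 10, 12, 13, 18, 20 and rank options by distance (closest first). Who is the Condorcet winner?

Okafor

With single-peaked preferences on a line, the Condorcet winner is the candidate closest to the median voter.
The median voter (position 10) is closest to Okafor at 8.
Check: Okafor vs Varga — voters closer to Okafor: 7 of 9.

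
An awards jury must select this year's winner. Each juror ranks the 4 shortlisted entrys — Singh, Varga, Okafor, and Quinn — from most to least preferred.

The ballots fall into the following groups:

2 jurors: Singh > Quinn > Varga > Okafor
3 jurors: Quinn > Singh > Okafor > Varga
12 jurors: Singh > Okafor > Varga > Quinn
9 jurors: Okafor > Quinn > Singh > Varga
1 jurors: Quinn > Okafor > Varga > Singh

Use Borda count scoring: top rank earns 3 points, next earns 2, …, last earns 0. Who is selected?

Singh

Borda scores:
  Singh: 2·3 + 3·2 + 12·3 + 9·1 + 0 = 57
  Varga: 2·1 + 3·0 + 12·1 + 9·0 + 1 = 15
  Okafor: 2·0 + 3·1 + 12·2 + 9·3 + 2 = 56
  Quinn: 2·2 + 3·3 + 12·0 + 9·2 + 3 = 34
Singh has the highest total.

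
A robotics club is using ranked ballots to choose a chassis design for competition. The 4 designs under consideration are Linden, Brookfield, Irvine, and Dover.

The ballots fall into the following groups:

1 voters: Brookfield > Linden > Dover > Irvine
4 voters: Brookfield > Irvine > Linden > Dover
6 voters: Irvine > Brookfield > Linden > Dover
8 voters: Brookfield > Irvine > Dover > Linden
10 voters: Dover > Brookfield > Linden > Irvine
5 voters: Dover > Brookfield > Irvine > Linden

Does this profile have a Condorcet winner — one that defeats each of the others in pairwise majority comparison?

Head-to-head results (34 voters total):
Linden vs Brookfield: Brookfield wins 34–0.
Linden vs Irvine: Irvine wins 23–11.
Linden vs Dover: Dover wins 23–11.
Brookfield vs Irvine: Brookfield wins 28–6.
Brookfield vs Dover: Brookfield wins 19–15.
Irvine vs Dover: Irvine wins 18–16.
Brookfield beats each rival — Linden (34–0), Irvine (28–6), Dover (19–15) — so Brookfield is the Condorcet winner.

Yes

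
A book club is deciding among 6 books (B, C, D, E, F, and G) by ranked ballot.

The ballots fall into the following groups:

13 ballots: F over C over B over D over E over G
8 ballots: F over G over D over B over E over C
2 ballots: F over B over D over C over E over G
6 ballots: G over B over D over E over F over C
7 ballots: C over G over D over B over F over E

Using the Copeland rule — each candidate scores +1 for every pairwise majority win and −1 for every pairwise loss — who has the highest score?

F

Pairwise results:
  B vs C: C wins 20–16.
  B vs D: B wins 21–15.
  B vs E: B wins 36–0.
  B vs F: F wins 23–13.
  B vs G: G wins 21–15.
  C vs D: C wins 20–16.
  C vs E: C wins 22–14.
  C vs F: F wins 29–7.
  C vs G: C wins 22–14.
  D vs E: D wins 36–0.
  D vs F: F wins 23–13.
  D vs G: G wins 21–15.
  E vs F: F wins 30–6.
  E vs G: G wins 21–15.
  F vs G: F wins 23–13.
Copeland scores (wins − losses):
  B: 2 − 3 = -1
  C: 4 − 1 = 3
  D: 1 − 4 = -3
  E: 0 − 5 = -5
  F: 5 − 0 = 5
  G: 3 − 2 = 1
F has the best Copeland score.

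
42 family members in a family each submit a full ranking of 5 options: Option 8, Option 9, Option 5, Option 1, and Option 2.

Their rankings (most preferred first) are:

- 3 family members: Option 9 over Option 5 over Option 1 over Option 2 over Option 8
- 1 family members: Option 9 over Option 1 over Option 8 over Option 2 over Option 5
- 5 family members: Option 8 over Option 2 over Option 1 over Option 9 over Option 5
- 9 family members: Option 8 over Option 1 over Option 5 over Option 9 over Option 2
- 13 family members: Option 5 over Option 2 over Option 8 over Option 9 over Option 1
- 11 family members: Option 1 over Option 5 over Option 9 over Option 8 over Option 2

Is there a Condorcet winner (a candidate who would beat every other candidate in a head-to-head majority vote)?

Head-to-head results (42 voters total):
Option 8 vs Option 9: Option 8 wins 27–15.
Option 8 vs Option 5: Option 5 wins 27–15.
Option 8 vs Option 1: Option 8 wins 27–15.
Option 8 vs Option 2: Option 8 wins 26–16.
Option 9 vs Option 5: Option 5 wins 33–9.
Option 9 vs Option 1: Option 1 wins 25–17.
Option 9 vs Option 2: Option 9 wins 24–18.
Option 5 vs Option 1: Option 1 wins 26–16.
Option 5 vs Option 2: Option 5 wins 36–6.
Option 1 vs Option 2: Option 1 wins 24–18.
No candidate beats all others: Option 8 beats Option 1 beats Option 5 beats Option 8, a majority cycle.

No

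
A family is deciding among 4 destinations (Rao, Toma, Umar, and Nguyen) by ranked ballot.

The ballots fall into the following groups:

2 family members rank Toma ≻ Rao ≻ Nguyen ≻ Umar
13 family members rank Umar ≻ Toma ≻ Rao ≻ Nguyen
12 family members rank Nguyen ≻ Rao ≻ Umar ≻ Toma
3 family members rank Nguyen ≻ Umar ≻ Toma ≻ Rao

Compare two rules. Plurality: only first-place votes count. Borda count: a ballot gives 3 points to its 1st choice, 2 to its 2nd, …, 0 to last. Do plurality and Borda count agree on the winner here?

No

Plurality first-place counts: Rao 0, Toma 2, Umar 13, Nguyen 15 → Nguyen.
Borda totals: Rao 41, Toma 35, Umar 57, Nguyen 47 → Umar.
The two rules disagree: plurality picks Nguyen, Borda picks Umar.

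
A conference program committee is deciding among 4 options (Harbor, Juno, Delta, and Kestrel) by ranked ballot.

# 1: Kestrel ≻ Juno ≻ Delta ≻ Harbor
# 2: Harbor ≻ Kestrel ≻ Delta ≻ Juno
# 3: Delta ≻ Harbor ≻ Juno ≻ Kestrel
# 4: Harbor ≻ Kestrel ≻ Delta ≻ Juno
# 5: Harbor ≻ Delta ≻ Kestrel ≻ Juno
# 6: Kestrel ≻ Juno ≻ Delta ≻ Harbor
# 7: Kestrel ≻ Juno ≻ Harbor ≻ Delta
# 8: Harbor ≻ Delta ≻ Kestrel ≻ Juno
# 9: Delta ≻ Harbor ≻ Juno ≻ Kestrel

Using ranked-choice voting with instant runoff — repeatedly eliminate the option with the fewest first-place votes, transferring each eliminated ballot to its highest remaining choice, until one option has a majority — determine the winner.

Round 1: Harbor 4, Kestrel 3, Delta 2, Juno 0. Juno has the fewest and is eliminated.
Round 2: Harbor 4, Kestrel 3, Delta 2. Delta has the fewest and is eliminated.
Round 3: Harbor 6, Kestrel 3. Harbor has a majority.

Harbor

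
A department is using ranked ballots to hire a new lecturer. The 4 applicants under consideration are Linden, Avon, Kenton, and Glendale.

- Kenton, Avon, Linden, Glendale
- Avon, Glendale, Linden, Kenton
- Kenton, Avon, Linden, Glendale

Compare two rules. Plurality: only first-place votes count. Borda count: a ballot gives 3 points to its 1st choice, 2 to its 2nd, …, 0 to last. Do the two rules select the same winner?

No

Plurality first-place counts: Linden 0, Avon 1, Kenton 2, Glendale 0 → Kenton.
Borda totals: Linden 3, Avon 7, Kenton 6, Glendale 2 → Avon.
The two rules disagree: plurality picks Kenton, Borda picks Avon.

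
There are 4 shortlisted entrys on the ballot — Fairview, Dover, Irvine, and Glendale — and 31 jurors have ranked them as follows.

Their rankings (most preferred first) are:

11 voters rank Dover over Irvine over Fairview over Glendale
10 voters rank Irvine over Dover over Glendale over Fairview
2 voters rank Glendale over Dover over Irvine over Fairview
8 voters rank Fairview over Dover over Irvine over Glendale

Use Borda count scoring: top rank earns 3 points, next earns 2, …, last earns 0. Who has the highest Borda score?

Dover

Borda scores:
  Fairview: 11·1 + 10·0 + 2·0 + 8·3 = 35
  Dover: 11·3 + 10·2 + 2·2 + 8·2 = 73
  Irvine: 11·2 + 10·3 + 2·1 + 8·1 = 62
  Glendale: 11·0 + 10·1 + 2·3 + 8·0 = 16
Dover has the highest total.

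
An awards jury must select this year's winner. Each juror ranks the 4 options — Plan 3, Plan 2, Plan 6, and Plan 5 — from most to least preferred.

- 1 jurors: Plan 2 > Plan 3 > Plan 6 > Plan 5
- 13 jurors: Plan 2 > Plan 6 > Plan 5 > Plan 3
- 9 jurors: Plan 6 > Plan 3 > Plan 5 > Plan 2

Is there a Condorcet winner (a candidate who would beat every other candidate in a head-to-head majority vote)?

Head-to-head results (23 voters total):
Plan 3 vs Plan 2: Plan 2 wins 14–9.
Plan 3 vs Plan 6: Plan 6 wins 22–1.
Plan 3 vs Plan 5: Plan 5 wins 13–10.
Plan 2 vs Plan 6: Plan 2 wins 14–9.
Plan 2 vs Plan 5: Plan 2 wins 14–9.
Plan 6 vs Plan 5: Plan 6 wins 23–0.
Plan 2 beats each rival — Plan 3 (14–9), Plan 6 (14–9), Plan 5 (14–9) — so Plan 2 is the Condorcet winner.

Yes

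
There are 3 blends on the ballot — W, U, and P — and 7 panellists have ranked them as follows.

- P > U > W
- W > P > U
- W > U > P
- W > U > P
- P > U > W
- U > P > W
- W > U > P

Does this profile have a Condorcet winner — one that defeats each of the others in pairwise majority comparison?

Head-to-head results (7 voters total):
W vs U: W wins 4–3.
W vs P: W wins 4–3.
U vs P: U wins 4–3.
W beats each rival — U (4–3), P (4–3) — so W is the Condorcet winner.

Yes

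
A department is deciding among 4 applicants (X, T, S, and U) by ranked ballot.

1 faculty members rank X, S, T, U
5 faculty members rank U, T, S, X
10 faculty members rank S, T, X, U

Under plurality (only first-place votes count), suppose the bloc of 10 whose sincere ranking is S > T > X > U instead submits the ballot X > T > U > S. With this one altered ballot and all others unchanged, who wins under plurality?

X

First-place totals with the altered ballot: X 11, T 0, S 0, U 5.
The switch changes the winner from S to X.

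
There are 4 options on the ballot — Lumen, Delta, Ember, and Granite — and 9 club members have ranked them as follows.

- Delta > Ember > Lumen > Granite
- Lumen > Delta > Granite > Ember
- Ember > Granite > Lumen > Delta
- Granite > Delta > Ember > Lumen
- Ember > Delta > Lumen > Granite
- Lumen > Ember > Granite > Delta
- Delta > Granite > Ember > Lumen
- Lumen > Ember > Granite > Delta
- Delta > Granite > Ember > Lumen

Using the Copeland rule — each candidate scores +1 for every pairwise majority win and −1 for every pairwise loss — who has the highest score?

Delta

Pairwise results:
  Lumen vs Delta: Delta wins 5–4.
  Lumen vs Ember: Ember wins 6–3.
  Lumen vs Granite: Lumen wins 5–4.
  Delta vs Ember: Delta wins 5–4.
  Delta vs Granite: Delta wins 5–4.
  Ember vs Granite: Ember wins 5–4.
Copeland scores (wins − losses):
  Lumen: 1 − 2 = -1
  Delta: 3 − 0 = 3
  Ember: 2 − 1 = 1
  Granite: 0 − 3 = -3
Delta has the best Copeland score.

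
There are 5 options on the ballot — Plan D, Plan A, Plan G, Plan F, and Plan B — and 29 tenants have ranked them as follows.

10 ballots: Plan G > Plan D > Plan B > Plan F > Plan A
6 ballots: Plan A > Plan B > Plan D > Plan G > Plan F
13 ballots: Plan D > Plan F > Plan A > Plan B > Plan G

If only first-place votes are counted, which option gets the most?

Plan D

First-place vote totals:
  Plan D: 13
  Plan A: 6
  Plan G: 10
  Plan F: 0
  Plan B: 0
Plan D has the most first-place votes.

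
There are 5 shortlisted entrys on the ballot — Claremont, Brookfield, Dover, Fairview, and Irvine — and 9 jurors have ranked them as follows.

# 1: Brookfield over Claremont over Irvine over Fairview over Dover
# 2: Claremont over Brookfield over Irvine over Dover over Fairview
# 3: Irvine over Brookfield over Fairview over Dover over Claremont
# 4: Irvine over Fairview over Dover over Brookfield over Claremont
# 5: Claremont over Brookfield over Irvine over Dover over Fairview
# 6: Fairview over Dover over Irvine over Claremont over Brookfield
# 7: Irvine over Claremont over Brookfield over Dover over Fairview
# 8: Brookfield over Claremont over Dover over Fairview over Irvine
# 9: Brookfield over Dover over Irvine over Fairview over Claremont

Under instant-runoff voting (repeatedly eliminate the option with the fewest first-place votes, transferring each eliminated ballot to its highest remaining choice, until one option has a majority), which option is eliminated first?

Round 1: Brookfield 3, Irvine 3, Claremont 2, Fairview 1, Dover 0. Dover has the fewest and is eliminated.
Round 2: Brookfield 3, Irvine 3, Claremont 2, Fairview 1. Fairview has the fewest and is eliminated.
Round 3: Irvine 4, Brookfield 3, Claremont 2. Claremont has the fewest and is eliminated.
Round 4: Brookfield 5, Irvine 4. Brookfield has a majority.

Dover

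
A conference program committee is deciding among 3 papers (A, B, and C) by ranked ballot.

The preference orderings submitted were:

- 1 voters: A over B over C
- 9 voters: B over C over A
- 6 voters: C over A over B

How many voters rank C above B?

6

Ballots ranking C above B: 6.
Ballots ranking B above C: 1+9 = 10.
So 6 of 16 voters prefer C to B.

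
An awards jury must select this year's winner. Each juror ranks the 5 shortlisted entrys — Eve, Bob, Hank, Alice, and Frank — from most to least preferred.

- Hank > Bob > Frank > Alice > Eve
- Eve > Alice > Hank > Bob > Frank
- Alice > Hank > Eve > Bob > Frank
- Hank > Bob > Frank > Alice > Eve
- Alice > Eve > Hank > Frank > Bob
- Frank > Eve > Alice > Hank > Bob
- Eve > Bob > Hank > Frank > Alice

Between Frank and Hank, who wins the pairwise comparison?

Hank

Ballots ranking Frank above Hank: 1.
Ballots ranking Hank above Frank: 6.
Hank wins the head-to-head, 6–1.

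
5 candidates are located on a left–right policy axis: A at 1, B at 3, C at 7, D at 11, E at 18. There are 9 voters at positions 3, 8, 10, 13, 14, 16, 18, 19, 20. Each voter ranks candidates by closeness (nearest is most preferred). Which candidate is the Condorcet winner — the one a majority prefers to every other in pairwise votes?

D

With single-peaked preferences on a line, the Condorcet winner is the candidate closest to the median voter.
The median voter (position 14) is closest to D at 11.
Check: D vs E — voters closer to D: 5 of 9.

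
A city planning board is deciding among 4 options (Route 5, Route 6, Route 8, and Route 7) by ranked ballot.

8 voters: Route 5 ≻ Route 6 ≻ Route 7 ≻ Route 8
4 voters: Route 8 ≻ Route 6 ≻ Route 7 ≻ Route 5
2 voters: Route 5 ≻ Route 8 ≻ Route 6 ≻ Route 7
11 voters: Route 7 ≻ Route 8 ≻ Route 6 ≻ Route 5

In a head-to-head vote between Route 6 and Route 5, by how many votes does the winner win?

Ballots ranking Route 6 above Route 5: 4+11 = 15.
Ballots ranking Route 5 above Route 6: 8+2 = 10.
Route 6 wins 15–10, a margin of 5.

5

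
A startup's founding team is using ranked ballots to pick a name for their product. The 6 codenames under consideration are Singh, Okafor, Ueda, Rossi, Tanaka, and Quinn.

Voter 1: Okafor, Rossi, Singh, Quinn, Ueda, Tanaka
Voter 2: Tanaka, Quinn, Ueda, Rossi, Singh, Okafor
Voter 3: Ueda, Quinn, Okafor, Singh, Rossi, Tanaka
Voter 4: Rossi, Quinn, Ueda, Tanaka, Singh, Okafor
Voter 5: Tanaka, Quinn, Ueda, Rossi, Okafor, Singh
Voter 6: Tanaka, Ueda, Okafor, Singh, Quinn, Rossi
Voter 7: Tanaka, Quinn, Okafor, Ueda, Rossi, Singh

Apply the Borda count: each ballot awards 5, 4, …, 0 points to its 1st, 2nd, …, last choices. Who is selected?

Borda scores:
  Singh: 3 + 1 + 2 + 1 + 0 + 2 + 0 = 9
  Okafor: 5 + 0 + 3 + 0 + 1 + 3 + 3 = 15
  Ueda: 1 + 3 + 5 + 3 + 3 + 4 + 2 = 21
  Rossi: 4 + 2 + 1 + 5 + 2 + 0 + 1 = 15
  Tanaka: 0 + 5 + 0 + 2 + 5 + 5 + 5 = 22
  Quinn: 2 + 4 + 4 + 4 + 4 + 1 + 4 = 23
Quinn has the highest total.

Quinn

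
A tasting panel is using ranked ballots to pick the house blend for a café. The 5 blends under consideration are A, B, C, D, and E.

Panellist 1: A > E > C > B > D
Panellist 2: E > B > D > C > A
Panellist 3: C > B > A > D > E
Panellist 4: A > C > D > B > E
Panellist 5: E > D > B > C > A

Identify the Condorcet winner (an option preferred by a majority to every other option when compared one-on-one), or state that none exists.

There is no Condorcet winner

Head-to-head results (5 voters total):
A vs B: B wins 3–2.
A vs C: C wins 3–2.
A vs D: A wins 3–2.
A vs E: A wins 3–2.
B vs C: C wins 3–2.
B vs D: B wins 3–2.
B vs E: E wins 3–2.
C vs D: C wins 3–2.
C vs E: E wins 3–2.
D vs E: E wins 3–2.
No candidate beats all others: A beats E beats B beats A, a majority cycle.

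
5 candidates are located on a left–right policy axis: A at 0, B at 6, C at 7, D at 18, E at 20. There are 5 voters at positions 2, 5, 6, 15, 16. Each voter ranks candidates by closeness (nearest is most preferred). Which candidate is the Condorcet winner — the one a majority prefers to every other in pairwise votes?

With single-peaked preferences on a line, the Condorcet winner is the candidate closest to the median voter.
The median voter (position 6) is closest to B at 6.
Check: B vs D — voters closer to B: 3 of 5.

B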